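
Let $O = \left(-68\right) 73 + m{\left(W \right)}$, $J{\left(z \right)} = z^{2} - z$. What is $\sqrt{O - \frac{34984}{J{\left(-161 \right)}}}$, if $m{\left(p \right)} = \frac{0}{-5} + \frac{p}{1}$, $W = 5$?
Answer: $\frac{i \sqrt{10414737571}}{1449} \approx 70.43 i$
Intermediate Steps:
$m{\left(p \right)} = p$ ($m{\left(p \right)} = 0 \left(- \frac{1}{5}\right) + p 1 = 0 + p = p$)
$O = -4959$ ($O = \left(-68\right) 73 + 5 = -4964 + 5 = -4959$)
$\sqrt{O - \frac{34984}{J{\left(-161 \right)}}} = \sqrt{-4959 - \frac{34984}{\left(-161\right) \left(-1 - 161\right)}} = \sqrt{-4959 - \frac{34984}{\left(-161\right) \left(-162\right)}} = \sqrt{-4959 - \frac{34984}{26082}} = \sqrt{-4959 - \frac{17492}{13041}} = \sqrt{- \frac{64687811}{13041}} = \frac{i \sqrt{10414737571}}{1449}$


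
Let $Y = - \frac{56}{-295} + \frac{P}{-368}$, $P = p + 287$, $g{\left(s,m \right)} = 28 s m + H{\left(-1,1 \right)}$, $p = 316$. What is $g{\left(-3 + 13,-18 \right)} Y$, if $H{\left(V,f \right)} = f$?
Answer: $\frac{792518803}{108560} \approx 7300.3$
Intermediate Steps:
$g{\left(s,m \right)} = 1 + 28 m s$ ($g{\left(s,m \right)} = 28 s m + 1 = 28 m s + 1 = 1 + 28 m s$)
$P = 603$ ($P = 316 + 287 = 603$)
$Y = - \frac{157277}{108560}$ ($Y = - \frac{56}{-295} + \frac{603}{-368} = \left(-56\right) \left(- \frac{1}{295}\right) + 603 \left(- \frac{1}{368}\right) = \frac{56}{295} - \frac{603}{368} = - \frac{157277}{108560} \approx -1.4488$)
$g{\left(-3 + 13,-18 \right)} Y = \left(1 + 28 \left(-18\right) \left(-3 + 13\right)\right) \left(- \frac{157277}{108560}\right) = \left(1 + 28 \left(-18\right) 10\right) \left(- \frac{157277}{108560}\right) = \left(1 - 5040\right) \left(- \frac{157277}{108560}\right) = \left(-5039\right) \left(- \frac{157277}{108560}\right) = \frac{792518803}{108560}$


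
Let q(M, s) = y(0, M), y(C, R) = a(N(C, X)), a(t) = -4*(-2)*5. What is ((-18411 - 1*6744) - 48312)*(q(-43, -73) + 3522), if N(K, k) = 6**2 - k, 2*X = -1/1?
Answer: -261689454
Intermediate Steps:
X = -1/2 (X = (-1/1)/2 = (-1*1)/2 = (1/2)*(-1) = -1/2 ≈ -0.50000)
N(K, k) = 36 - k
a(t) = 40 (a(t) = 8*5 = 40)
y(C, R) = 40
q(M, s) = 40
((-18411 - 1*6744) - 48312)*(q(-43, -73) + 3522) = ((-18411 - 1*6744) - 48312)*(40 + 3522) = ((-18411 - 6744) - 48312)*3562 = (-25155 - 48312)*3562 = -73467*3562 = -261689454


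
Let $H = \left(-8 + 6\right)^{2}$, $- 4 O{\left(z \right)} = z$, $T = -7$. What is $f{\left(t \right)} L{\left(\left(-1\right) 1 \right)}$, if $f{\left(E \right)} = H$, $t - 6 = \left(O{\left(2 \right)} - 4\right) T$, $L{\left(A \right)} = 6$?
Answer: $24$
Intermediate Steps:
$O{\left(z \right)} = - \frac{z}{4}$
$t = \frac{75}{2}$ ($t = 6 + \left(\left(- \frac{1}{4}\right) 2 - 4\right) \left(-7\right) = 6 + \left(- \frac{1}{2} - 4\right) \left(-7\right) = 6 - - \frac{63}{2} = 6 + \frac{63}{2} = \frac{75}{2} \approx 37.5$)
$H = 4$ ($H = \left(-2\right)^{2} = 4$)
$f{\left(E \right)} = 4$
$f{\left(t \right)} L{\left(\left(-1\right) 1 \right)} = 4 \cdot 6 = 24$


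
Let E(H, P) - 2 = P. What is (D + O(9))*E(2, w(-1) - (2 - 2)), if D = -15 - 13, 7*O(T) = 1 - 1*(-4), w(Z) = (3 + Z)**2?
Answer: -1146/7 ≈ -163.71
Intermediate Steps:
E(H, P) = 2 + P
O(T) = 5/7 (O(T) = (1 - 1*(-4))/7 = (1 + 4)/7 = (1/7)*5 = 5/7)
D = -28
(D + O(9))*E(2, w(-1) - (2 - 2)) = (-28 + 5/7)*(2 + ((3 - 1)**2 - (2 - 2))) = -191*(2 + (2**2 - 1*0))/7 = -191*(2 + (4 + 0))/7 = -191*(2 + 4)/7 = -191/7*6 = -1146/7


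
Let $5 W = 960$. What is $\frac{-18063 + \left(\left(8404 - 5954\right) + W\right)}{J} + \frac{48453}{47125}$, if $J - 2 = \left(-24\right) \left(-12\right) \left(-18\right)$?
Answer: $\frac{977798071}{244201750} \approx 4.0041$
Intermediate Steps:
$J = -5182$ ($J = 2 + \left(-24\right) \left(-12\right) \left(-18\right) = 2 + 288 \left(-18\right) = 2 - 5184 = -5182$)
$W = 192$ ($W = \frac{1}{5} \cdot 960 = 192$)
$\frac{-18063 + \left(\left(8404 - 5954\right) + W\right)}{J} + \frac{48453}{47125} = \frac{-18063 + \left(\left(8404 - 5954\right) + 192\right)}{-5182} + \frac{48453}{47125} = \left(-18063 + \left(2450 + 192\right)\right) \left(- \frac{1}{5182}\right) + 48453 \cdot \frac{1}{47125} = \left(-18063 + 2642\right) \left(- \frac{1}{5182}\right) + \frac{48453}{47125} = \left(-15421\right) \left(- \frac{1}{5182}\right) + \frac{48453}{47125} = \frac{15421}{5182} + \frac{48453}{47125} = \frac{977798071}{244201750}$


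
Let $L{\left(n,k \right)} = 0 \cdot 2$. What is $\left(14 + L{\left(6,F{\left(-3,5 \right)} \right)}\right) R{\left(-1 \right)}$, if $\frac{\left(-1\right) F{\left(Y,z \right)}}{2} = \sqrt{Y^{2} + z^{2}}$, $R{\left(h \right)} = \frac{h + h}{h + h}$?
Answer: $14$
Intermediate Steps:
$R{\left(h \right)} = 1$ ($R{\left(h \right)} = \frac{2 h}{2 h} = 2 h \frac{1}{2 h} = 1$)
$F{\left(Y,z \right)} = - 2 \sqrt{Y^{2} + z^{2}}$
$L{\left(n,k \right)} = 0$
$\left(14 + L{\left(6,F{\left(-3,5 \right)} \right)}\right) R{\left(-1 \right)} = \left(14 + 0\right) 1 = 14 \cdot 1 = 14$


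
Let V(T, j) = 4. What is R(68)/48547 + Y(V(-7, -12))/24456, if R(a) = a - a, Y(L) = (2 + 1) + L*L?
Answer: 19/24456 ≈ 0.00077691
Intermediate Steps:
Y(L) = 3 + L²
R(a) = 0
R(68)/48547 + Y(V(-7, -12))/24456 = 0/48547 + (3 + 4²)/24456 = 0*(1/48547) + (3 + 16)*(1/24456) = 0 + 19*(1/24456) = 0 + 19/24456 = 19/24456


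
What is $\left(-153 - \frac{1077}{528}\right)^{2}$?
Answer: $\frac{744580369}{30976} \approx 24037.0$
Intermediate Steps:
$\left(-153 - \frac{1077}{528}\right)^{2} = \left(-153 - \frac{359}{176}\right)^{2} = \left(- \frac{27287}{176}\right)^{2} = \frac{744580369}{30976}$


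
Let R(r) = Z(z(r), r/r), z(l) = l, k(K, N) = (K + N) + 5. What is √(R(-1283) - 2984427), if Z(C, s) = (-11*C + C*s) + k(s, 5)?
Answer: I*√2971586 ≈ 1723.8*I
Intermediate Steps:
k(K, N) = 5 + K + N
Z(C, s) = 10 + s - 11*C + C*s (Z(C, s) = (-11*C + C*s) + (5 + s + 5) = (-11*C + C*s) + (10 + s) = 10 + s - 11*C + C*s)
R(r) = 11 - 10*r (R(r) = 10 + r/r - 11*r + r*(r/r) = 10 + 1 - 11*r + r*1 = 10 + 1 - 11*r + r = 11 - 10*r)
√(R(-1283) - 2984427) = √((11 - 10*(-1283)) - 2984427) = √((11 + 12830) - 2984427) = √(12841 - 2984427) = √(-2971586) = I*√2971586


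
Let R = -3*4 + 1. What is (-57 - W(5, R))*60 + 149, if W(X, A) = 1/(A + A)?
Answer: -35951/11 ≈ -3268.3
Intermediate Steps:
R = -11 (R = -12 + 1 = -11)
W(X, A) = 1/(2*A)
(-57 - W(5, R))*60 + 149 = (-57 - 1/(2*(-11)))*60 + 149 = (-57 - (-1)/(2*11))*60 + 149 = (-57 - 1*(-1/22))*60 + 149 = (-57 + 1/22)*60 + 149 = -1253/22*60 + 149 = -37590/11 + 149 = -35951/11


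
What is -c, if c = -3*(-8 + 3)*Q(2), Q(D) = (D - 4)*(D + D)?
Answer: 120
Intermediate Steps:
Q(D) = 2*D*(-4 + D) (Q(D) = (-4 + D)*(2*D) = 2*D*(-4 + D))
c = -120 (c = -3*(-8 + 3)*2*2*(-4 + 2) = -(-15)*2*2*(-2) = -(-15)*(-8) = -3*40 = -120)
-c = -1*(-120) = 120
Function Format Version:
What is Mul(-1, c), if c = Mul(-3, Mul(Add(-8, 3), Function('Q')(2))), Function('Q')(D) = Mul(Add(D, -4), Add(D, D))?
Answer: 120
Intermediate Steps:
Function('Q')(D) = Mul(2, D, Add(-4, D)) (Function('Q')(D) = Mul(Add(-4, D), Mul(2, D)) = Mul(2, D, Add(-4, D)))
c = -120 (c = Mul(-3, Mul(Add(-8, 3), Mul(2, 2, Add(-4, 2)))) = Mul(-3, Mul(-5, Mul(2, 2, -2))) = Mul(-3, Mul(-5, -8)) = Mul(-3, 40) = -120)
Mul(-1, c) = Mul(-1, -120) = 120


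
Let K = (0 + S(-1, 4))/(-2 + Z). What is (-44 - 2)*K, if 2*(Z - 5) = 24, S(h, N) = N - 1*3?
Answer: -46/15 ≈ -3.0667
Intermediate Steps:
S(h, N) = -3 + N (S(h, N) = N - 3 = -3 + N)
Z = 17 (Z = 5 + (½)*24 = 5 + 12 = 17)
K = 1/15 (K = (0 + (-3 + 4))/(-2 + 17) = (0 + 1)/15 = 1*(1/15) = 1/15 ≈ 0.066667)
(-44 - 2)*K = (-44 - 2)*(1/15) = -46*1/15 = -46/15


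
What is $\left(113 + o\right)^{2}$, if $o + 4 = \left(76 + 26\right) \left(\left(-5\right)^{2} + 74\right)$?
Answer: $104182849$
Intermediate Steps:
$o = 10094$ ($o = -4 + \left(76 + 26\right) \left(\left(-5\right)^{2} + 74\right) = -4 + 102 \left(25 + 74\right) = -4 + 102 \cdot 99 = -4 + 10098 = 10094$)
$\left(113 + o\right)^{2} = \left(113 + 10094\right)^{2} = 10207^{2} = 104182849$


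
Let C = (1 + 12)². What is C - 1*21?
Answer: 148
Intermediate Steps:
C = 169 (C = 13² = 169)
C - 1*21 = 169 - 1*21 = 169 - 21 = 148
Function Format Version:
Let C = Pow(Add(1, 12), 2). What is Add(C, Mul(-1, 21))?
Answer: 148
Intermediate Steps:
C = 169 (C = Pow(13, 2) = 169)
Add(C, Mul(-1, 21)) = Add(169, Mul(-1, 21)) = Add(169, -21) = 148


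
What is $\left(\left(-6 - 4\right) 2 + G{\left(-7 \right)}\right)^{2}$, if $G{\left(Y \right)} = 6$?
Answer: $196$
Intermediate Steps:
$\left(\left(-6 - 4\right) 2 + G{\left(-7 \right)}\right)^{2} = \left(\left(-6 - 4\right) 2 + 6\right)^{2} = \left(\left(-10\right) 2 + 6\right)^{2} = \left(-20 + 6\right)^{2} = \left(-14\right)^{2} = 196$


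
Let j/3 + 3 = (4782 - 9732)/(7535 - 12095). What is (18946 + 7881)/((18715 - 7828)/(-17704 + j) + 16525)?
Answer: 72215091587/44481678701 ≈ 1.6235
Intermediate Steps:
j = -873/152 (j = -9 + 3*((4782 - 9732)/(7535 - 12095)) = -9 + 3*(-4950/(-4560)) = -9 + 3*(-4950*(-1/4560)) = -9 + 3*(165/152) = -9 + 495/152 = -873/152 ≈ -5.7434)
(18946 + 7881)/((18715 - 7828)/(-17704 + j) + 16525) = (18946 + 7881)/((18715 - 7828)/(-17704 - 873/152) + 16525) = 26827/(10887/(-2691881/152) + 16525) = 26827/(10887*(-152/2691881) + 16525) = 26827/(-1654824/2691881 + 16525) = 26827/(44481678701/2691881) = 26827*(2691881/44481678701) = 72215091587/44481678701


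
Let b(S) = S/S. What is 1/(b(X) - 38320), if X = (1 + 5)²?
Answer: -1/38319 ≈ -2.6097e-5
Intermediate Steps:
X = 36 (X = 6² = 36)
b(S) = 1
1/(b(X) - 38320) = 1/(1 - 38320) = 1/(-38319) = -1/38319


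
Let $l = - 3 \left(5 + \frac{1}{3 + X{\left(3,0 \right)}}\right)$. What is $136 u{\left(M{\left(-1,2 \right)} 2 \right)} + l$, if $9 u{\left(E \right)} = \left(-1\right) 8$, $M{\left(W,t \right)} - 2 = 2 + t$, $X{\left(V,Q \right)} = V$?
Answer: $- \frac{2455}{18} \approx -136.39$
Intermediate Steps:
$M{\left(W,t \right)} = 4 + t$ ($M{\left(W,t \right)} = 2 + \left(2 + t\right) = 4 + t$)
$l = - \frac{31}{2}$ ($l = - 3 \left(5 + \frac{1}{3 + 3}\right) = - 3 \left(5 + \frac{1}{6}\right) = \left(-3\right) \frac{31}{6} = - \frac{31}{2} \approx -15.5$)
$u{\left(E \right)} = - \frac{8}{9}$ ($u{\left(E \right)} = \frac{\left(-1\right) 8}{9} = \frac{1}{9} \left(-8\right) = - \frac{8}{9}$)
$136 u{\left(M{\left(-1,2 \right)} 2 \right)} + l = 136 \left(- \frac{8}{9}\right) - \frac{31}{2} = - \frac{1088}{9} - \frac{31}{2} = - \frac{2455}{18}$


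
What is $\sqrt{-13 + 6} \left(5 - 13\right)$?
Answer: $- 8 i \sqrt{7} \approx - 21.166 i$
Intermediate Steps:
$\sqrt{-13 + 6} \left(5 - 13\right) = \sqrt{-7} \left(-8\right) = i \sqrt{7} \left(-8\right) = - 8 i \sqrt{7}$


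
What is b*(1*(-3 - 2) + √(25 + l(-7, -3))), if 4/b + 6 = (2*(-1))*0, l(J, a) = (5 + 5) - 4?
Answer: 10/3 - 2*√31/3 ≈ -0.37851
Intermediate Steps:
l(J, a) = 6 (l(J, a) = 10 - 4 = 6)
b = -⅔ (b = 4/(-6 + (2*(-1))*0) = 4/(-6 - 2*0) = 4/(-6 + 0) = 4/(-6) = 4*(-⅙) = -⅔ ≈ -0.66667)
b*(1*(-3 - 2) + √(25 + l(-7, -3))) = -2*(1*(-3 - 2) + √(25 + 6))/3 = -2*(1*(-5) + √31)/3 = -2*(-5 + √31)/3 = 10/3 - 2*√31/3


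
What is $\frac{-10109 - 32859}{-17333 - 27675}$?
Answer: $\frac{5371}{5626} \approx 0.95467$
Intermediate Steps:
$\frac{-10109 - 32859}{-17333 - 27675} = - \frac{42968}{-45008} = \left(-42968\right) \left(- \frac{1}{45008}\right) = \frac{5371}{5626}$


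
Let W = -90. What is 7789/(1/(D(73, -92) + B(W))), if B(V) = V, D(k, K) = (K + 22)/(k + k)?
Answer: -51446345/73 ≈ -7.0474e+5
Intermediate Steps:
D(k, K) = (22 + K)/(2*k) (D(k, K) = (22 + K)/((2*k)) = (22 + K)*(1/(2*k)) = (22 + K)/(2*k))
7789/(1/(D(73, -92) + B(W))) = 7789/(1/((½)*(22 - 92)/73 - 90)) = 7789/(1/((½)*(1/73)*(-70) - 90)) = 7789/(1/(-35/73 - 90)) = 7789/(1/(-6605/73)) = 7789/(-73/6605) = 7789*(-6605/73) = -51446345/73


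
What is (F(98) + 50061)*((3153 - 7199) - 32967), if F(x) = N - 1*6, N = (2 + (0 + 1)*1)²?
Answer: -1853018832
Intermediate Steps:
N = 9 (N = (2 + 1*1)² = (2 + 1)² = 3² = 9)
F(x) = 3 (F(x) = 9 - 1*6 = 9 - 6 = 3)
(F(98) + 50061)*((3153 - 7199) - 32967) = (3 + 50061)*((3153 - 7199) - 32967) = 50064*(-4046 - 32967) = 50064*(-37013) = -1853018832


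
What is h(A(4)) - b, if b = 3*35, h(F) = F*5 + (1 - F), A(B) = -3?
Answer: -116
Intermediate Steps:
h(F) = 1 + 4*F (h(F) = 5*F + (1 - F) = 1 + 4*F)
b = 105
h(A(4)) - b = (1 + 4*(-3)) - 1*105 = (1 - 12) - 105 = -11 - 105 = -116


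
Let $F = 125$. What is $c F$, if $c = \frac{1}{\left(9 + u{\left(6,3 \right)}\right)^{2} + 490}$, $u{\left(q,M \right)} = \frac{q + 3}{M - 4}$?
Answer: $\frac{25}{98} \approx 0.2551$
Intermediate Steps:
$u{\left(q,M \right)} = \frac{3 + q}{-4 + M}$
$c = \frac{1}{490}$ ($c = \frac{1}{\left(9 + \frac{3 + 6}{-4 + 3}\right)^{2} + 490} = \frac{1}{\left(9 + \frac{1}{-1} \cdot 9\right)^{2} + 490} = \frac{1}{\left(9 - 9\right)^{2} + 490} = \frac{1}{0^{2} + 490} = \frac{1}{0 + 490} = \frac{1}{490} \approx 0.0020408$)
$c F = \frac{1}{490} \cdot 125 = \frac{25}{98}$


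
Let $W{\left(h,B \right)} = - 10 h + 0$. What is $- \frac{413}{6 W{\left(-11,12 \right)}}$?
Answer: $- \frac{413}{660} \approx -0.62576$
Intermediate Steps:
$W{\left(h,B \right)} = - 10 h$
$- \frac{413}{6 W{\left(-11,12 \right)}} = - \frac{413}{6 \left(\left(-10\right) \left(-11\right)\right)} = - \frac{413}{6 \cdot 110} = - \frac{413}{660}$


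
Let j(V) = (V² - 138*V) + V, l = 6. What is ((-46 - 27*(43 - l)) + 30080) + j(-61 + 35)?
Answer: 33273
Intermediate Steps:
j(V) = V² - 137*V
((-46 - 27*(43 - l)) + 30080) + j(-61 + 35) = ((-46 - 27*(43 - 1*6)) + 30080) + (-61 + 35)*(-137 + (-61 + 35)) = ((-46 - 27*(43 - 6)) + 30080) - 26*(-137 - 26) = ((-46 - 27*37) + 30080) - 26*(-163) = ((-46 - 999) + 30080) + 4238 = (-1045 + 30080) + 4238 = 29035 + 4238 = 33273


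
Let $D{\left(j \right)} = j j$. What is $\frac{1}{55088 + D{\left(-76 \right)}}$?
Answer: $\frac{1}{60864} \approx 1.643 \cdot 10^{-5}$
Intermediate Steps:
$D{\left(j \right)} = j^{2}$
$\frac{1}{55088 + D{\left(-76 \right)}} = \frac{1}{55088 + \left(-76\right)^{2}} = \frac{1}{55088 + 5776} = \frac{1}{60864}$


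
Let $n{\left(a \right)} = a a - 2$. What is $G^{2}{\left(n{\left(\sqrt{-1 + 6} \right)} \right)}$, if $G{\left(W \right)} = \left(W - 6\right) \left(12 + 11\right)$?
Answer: $4761$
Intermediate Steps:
$n{\left(a \right)} = -2 + a^{2}$ ($n{\left(a \right)} = a^{2} - 2 = -2 + a^{2}$)
$G{\left(W \right)} = -138 + 23 W$ ($G{\left(W \right)} = \left(-6 + W\right) 23 = -138 + 23 W$)
$G^{2}{\left(n{\left(\sqrt{-1 + 6} \right)} \right)} = \left(-138 + 23 \left(-2 + \left(\sqrt{-1 + 6}\right)^{2}\right)\right)^{2} = \left(-138 + 23 \left(-2 + \left(\sqrt{5}\right)^{2}\right)\right)^{2} = \left(-138 + 23 \left(-2 + 5\right)\right)^{2} = \left(-138 + 23 \cdot 3\right)^{2} = \left(-138 + 69\right)^{2} = \left(-69\right)^{2} = 4761$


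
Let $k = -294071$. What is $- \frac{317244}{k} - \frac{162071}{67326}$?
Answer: $- \frac{3757373071}{2828374878} \approx -1.3285$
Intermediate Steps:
$- \frac{317244}{k} - \frac{162071}{67326} = - \frac{317244}{-294071} - \frac{162071}{67326} = \left(-317244\right) \left(- \frac{1}{294071}\right) - \frac{23153}{9618} = \frac{317244}{294071} - \frac{23153}{9618} = - \frac{3757373071}{2828374878}$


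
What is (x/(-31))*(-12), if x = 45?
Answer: 540/31 ≈ 17.419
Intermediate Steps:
(x/(-31))*(-12) = (45/(-31))*(-12) = (45*(-1/31))*(-12) = -45/31*(-12) = 540/31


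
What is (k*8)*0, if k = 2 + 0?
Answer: 0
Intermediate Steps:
k = 2
(k*8)*0 = (2*8)*0 = 16*0 = 0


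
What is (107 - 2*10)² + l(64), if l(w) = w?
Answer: 7633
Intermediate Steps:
(107 - 2*10)² + l(64) = (107 - 2*10)² + 64 = (107 - 20)² + 64 = 87² + 64 = 7569 + 64 = 7633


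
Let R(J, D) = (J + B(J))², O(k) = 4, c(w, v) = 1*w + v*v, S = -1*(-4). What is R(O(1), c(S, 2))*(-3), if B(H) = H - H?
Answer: -48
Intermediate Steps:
B(H) = 0
S = 4
c(w, v) = w + v²
R(J, D) = J² (R(J, D) = (J + 0)² = J²)
R(O(1), c(S, 2))*(-3) = 4²*(-3) = 16*(-3) = -48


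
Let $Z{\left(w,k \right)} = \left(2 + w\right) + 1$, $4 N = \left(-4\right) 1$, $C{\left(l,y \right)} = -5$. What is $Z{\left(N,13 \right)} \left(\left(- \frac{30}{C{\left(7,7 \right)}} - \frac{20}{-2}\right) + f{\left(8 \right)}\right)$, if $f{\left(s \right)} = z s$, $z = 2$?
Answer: $64$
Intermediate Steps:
$f{\left(s \right)} = 2 s$
$N = -1$ ($N = \frac{\left(-4\right) 1}{4} = \frac{1}{4} \left(-4\right) = -1$)
$Z{\left(w,k \right)} = 3 + w$
$Z{\left(N,13 \right)} \left(\left(- \frac{30}{C{\left(7,7 \right)}} - \frac{20}{-2}\right) + f{\left(8 \right)}\right) = \left(3 - 1\right) \left(\left(- \frac{30}{-5} - \frac{20}{-2}\right) + 2 \cdot 8\right) = 2 \left(\left(\left(-30\right) \left(- \frac{1}{5}\right) - -10\right) + 16\right) = 2 \left(\left(6 + 10\right) + 16\right) = 2 \left(16 + 16\right) = 2 \cdot 32 = 64$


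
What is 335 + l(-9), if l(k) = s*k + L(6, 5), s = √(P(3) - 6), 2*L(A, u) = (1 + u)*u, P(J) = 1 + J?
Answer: 350 - 9*I*√2 ≈ 350.0 - 12.728*I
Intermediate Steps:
L(A, u) = u*(1 + u)/2 (L(A, u) = ((1 + u)*u)/2 = (u*(1 + u))/2 = u*(1 + u)/2)
s = I*√2 (s = √((1 + 3) - 6) = √(4 - 6) = √(-2) = I*√2 ≈ 1.4142*I)
l(k) = 15 + I*k*√2 (l(k) = (I*√2)*k + (½)*5*(1 + 5) = I*k*√2 + (½)*5*6 = I*k*√2 + 15 = 15 + I*k*√2)
335 + l(-9) = 335 + (15 + I*(-9)*√2) = 335 + (15 - 9*I*√2) = 350 - 9*I*√2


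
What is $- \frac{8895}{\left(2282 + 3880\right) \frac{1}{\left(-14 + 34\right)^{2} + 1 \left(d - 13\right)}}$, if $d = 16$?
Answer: $- \frac{91915}{158} \approx -581.74$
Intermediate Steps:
$- \frac{8895}{\left(2282 + 3880\right) \frac{1}{\left(-14 + 34\right)^{2} + 1 \left(d - 13\right)}} = - \frac{8895}{\left(2282 + 3880\right) \frac{1}{\left(-14 + 34\right)^{2} + 1 \left(16 - 13\right)}} = - \frac{8895}{6162 \frac{1}{20^{2} + 1 \cdot 3}} = - \frac{8895}{6162 \frac{1}{400 + 3}} = - \frac{8895}{6162 \cdot \frac{1}{403}} = - \frac{8895}{\frac{474}{31}} = \left(-8895\right) \frac{31}{474} = - \frac{91915}{158}$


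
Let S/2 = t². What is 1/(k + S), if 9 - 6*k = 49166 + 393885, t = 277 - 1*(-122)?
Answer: 3/733685 ≈ 4.0889e-6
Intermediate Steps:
t = 399 (t = 277 + 122 = 399)
S = 318402 (S = 2*399² = 2*159201 = 318402)
k = -221521/3 (k = 3/2 - (49166 + 393885)/6 = 3/2 - ⅙*443051 = 3/2 - 443051/6 = -221521/3 ≈ -73840.)
1/(k + S) = 1/(-221521/3 + 318402) = 1/(733685/3) = 3/733685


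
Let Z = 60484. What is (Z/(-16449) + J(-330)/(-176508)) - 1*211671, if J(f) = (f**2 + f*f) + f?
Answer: -11381030009771/53766298 ≈ -2.1168e+5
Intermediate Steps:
J(f) = f + 2*f**2 (J(f) = (f**2 + f**2) + f = 2*f**2 + f = f + 2*f**2)
(Z/(-16449) + J(-330)/(-176508)) - 1*211671 = (60484/(-16449) - 330*(1 + 2*(-330))/(-176508)) - 1*211671 = (60484*(-1/16449) - 330*(1 - 660)*(-1/176508)) - 211671 = (-60484/16449 - 330*(-659)*(-1/176508)) - 211671 = (-60484/16449 + 217470*(-1/176508)) - 211671 = (-60484/16449 - 36245/29418) - 211671 = -263945813/53766298 - 211671 = -11381030009771/53766298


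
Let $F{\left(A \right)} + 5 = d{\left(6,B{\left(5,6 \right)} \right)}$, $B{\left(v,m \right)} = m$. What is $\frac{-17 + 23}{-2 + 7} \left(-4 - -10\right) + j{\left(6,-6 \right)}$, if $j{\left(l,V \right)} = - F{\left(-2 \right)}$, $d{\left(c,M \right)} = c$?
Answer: $\frac{31}{5} \approx 6.2$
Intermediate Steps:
$F{\left(A \right)} = 1$ ($F{\left(A \right)} = -5 + 6 = 1$)
$j{\left(l,V \right)} = -1$ ($j{\left(l,V \right)} = \left(-1\right) 1 = -1$)
$\frac{-17 + 23}{-2 + 7} \left(-4 - -10\right) + j{\left(6,-6 \right)} = \frac{-17 + 23}{-2 + 7} \left(-4 - -10\right) - 1 = \frac{6}{5} \left(-4 + 10\right) - 1 = 6 \cdot \frac{1}{5} \cdot 6 - 1 = \frac{6}{5} \cdot 6 - 1 = \frac{36}{5} - 1 = \frac{31}{5}$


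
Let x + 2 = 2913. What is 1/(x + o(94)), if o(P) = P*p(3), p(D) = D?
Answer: 1/3193 ≈ 0.00031319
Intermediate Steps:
x = 2911 (x = -2 + 2913 = 2911)
o(P) = 3*P (o(P) = P*3 = 3*P)
1/(x + o(94)) = 1/(2911 + 3*94) = 1/(2911 + 282) = 1/3193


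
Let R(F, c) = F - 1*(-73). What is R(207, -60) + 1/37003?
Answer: 10360841/37003 ≈ 280.00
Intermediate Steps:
R(F, c) = 73 + F (R(F, c) = F + 73 = 73 + F)
R(207, -60) + 1/37003 = (73 + 207) + 1/37003 = 280 + 1/37003 = 10360841/37003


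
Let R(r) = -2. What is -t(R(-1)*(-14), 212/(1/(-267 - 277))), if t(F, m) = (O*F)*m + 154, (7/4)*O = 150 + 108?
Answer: 476073830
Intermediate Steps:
O = 1032/7 (O = 4*(150 + 108)/7 = (4/7)*258 = 1032/7 ≈ 147.43)
t(F, m) = 154 + 1032*F*m/7 (t(F, m) = (1032*F/7)*m + 154 = 1032*F*m/7 + 154 = 154 + 1032*F*m/7)
-t(R(-1)*(-14), 212/(1/(-267 - 277))) = -(154 + 1032*(-2*(-14))*(212/(1/(-267 - 277)))/7) = -(154 + (1032/7)*28*(212/(1/(-544)))) = -(154 + (1032/7)*28*(212/(-1/544))) = -(154 + (1032/7)*28*(212*(-544))) = -(154 + (1032/7)*28*(-115328)) = -(154 - 476073984) = -1*(-476073830) = 476073830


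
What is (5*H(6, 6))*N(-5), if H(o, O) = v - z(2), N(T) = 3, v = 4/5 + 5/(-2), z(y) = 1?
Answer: -81/2 ≈ -40.500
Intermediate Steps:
v = -17/10 (v = 4*(1/5) + 5*(-1/2) = 4/5 - 5/2 = -17/10 ≈ -1.7000)
H(o, O) = -27/10 (H(o, O) = -17/10 - 1*1 = -17/10 - 1 = -27/10)
(5*H(6, 6))*N(-5) = (5*(-27/10))*3 = -27/2*3 = -81/2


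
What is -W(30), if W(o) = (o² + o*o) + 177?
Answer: -1977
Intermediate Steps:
W(o) = 177 + 2*o² (W(o) = (o² + o²) + 177 = 2*o² + 177 = 177 + 2*o²)
-W(30) = -(177 + 2*30²) = -(177 + 2*900) = -(177 + 1800) = -1*1977 = -1977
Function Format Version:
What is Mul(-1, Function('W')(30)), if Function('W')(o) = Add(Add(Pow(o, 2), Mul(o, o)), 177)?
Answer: -1977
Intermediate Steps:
Function('W')(o) = Add(177, Mul(2, Pow(o, 2))) (Function('W')(o) = Add(Add(Pow(o, 2), Pow(o, 2)), 177) = Add(Mul(2, Pow(o, 2)), 177) = Add(177, Mul(2, Pow(o, 2))))
Mul(-1, Function('W')(30)) = Mul(-1, Add(177, Mul(2, Pow(30, 2)))) = Mul(-1, Add(177, Mul(2, 900))) = Mul(-1, Add(177, 1800)) = Mul(-1, 1977) = -1977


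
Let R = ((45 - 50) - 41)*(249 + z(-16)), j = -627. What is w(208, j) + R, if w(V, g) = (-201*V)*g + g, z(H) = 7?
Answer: 26201213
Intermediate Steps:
w(V, g) = g - 201*V*g (w(V, g) = -201*V*g + g = g - 201*V*g)
R = -11776 (R = ((45 - 50) - 41)*(249 + 7) = (-5 - 41)*256 = -46*256 = -11776)
w(208, j) + R = -627*(1 - 201*208) - 11776 = -627*(1 - 41808) - 11776 = -627*(-41807) - 11776 = 26212989 - 11776 = 26201213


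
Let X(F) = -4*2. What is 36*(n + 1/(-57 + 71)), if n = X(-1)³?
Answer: -129006/7 ≈ -18429.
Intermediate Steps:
X(F) = -8
n = -512 (n = (-8)³ = -512)
36*(n + 1/(-57 + 71)) = 36*(-512 + 1/(-57 + 71)) = 36*(-512 + 1/14) = 36*(-7167/14) = -129006/7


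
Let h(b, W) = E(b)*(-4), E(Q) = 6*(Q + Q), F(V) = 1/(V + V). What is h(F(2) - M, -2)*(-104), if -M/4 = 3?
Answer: 61152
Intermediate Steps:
F(V) = 1/(2*V)
M = -12 (M = -4*3 = -12)
E(Q) = 12*Q (E(Q) = 6*(2*Q) = 12*Q)
h(b, W) = -48*b (h(b, W) = (12*b)*(-4) = -48*b)
h(F(2) - M, -2)*(-104) = -48*((1/2)/2 - 1*(-12))*(-104) = -48*((1/2)*(1/2) + 12)*(-104) = -48*(1/4 + 12)*(-104) = -48*49/4*(-104) = -588*(-104) = 61152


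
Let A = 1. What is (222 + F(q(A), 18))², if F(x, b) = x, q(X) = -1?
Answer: 48841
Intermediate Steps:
(222 + F(q(A), 18))² = (222 - 1)² = 221² = 48841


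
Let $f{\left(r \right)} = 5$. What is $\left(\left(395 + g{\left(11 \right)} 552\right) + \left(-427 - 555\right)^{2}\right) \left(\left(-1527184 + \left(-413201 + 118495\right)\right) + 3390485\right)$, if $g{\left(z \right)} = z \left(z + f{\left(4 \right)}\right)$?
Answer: $1665645541245$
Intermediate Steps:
$g{\left(z \right)} = z \left(5 + z\right)$ ($g{\left(z \right)} = z \left(z + 5\right) = z \left(5 + z\right)$)
$\left(\left(395 + g{\left(11 \right)} 552\right) + \left(-427 - 555\right)^{2}\right) \left(\left(-1527184 + \left(-413201 + 118495\right)\right) + 3390485\right) = \left(\left(395 + 11 \left(5 + 11\right) 552\right) + \left(-427 - 555\right)^{2}\right) \left(\left(-1527184 + \left(-413201 + 118495\right)\right) + 3390485\right) = \left(\left(395 + 11 \cdot 16 \cdot 552\right) + \left(-982\right)^{2}\right) \left(\left(-1527184 - 294706\right) + 3390485\right) = \left(\left(395 + 176 \cdot 552\right) + 964324\right) \left(-1821890 + 3390485\right) = \left(\left(395 + 97152\right) + 964324\right) 1568595 = \left(97547 + 964324\right) 1568595 = 1061871 \cdot 1568595 = 1665645541245$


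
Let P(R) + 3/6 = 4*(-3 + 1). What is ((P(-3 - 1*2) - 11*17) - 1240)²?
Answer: 8242641/4 ≈ 2.0607e+6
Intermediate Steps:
P(R) = -17/2 (P(R) = -½ + 4*(-3 + 1) = -½ + 4*(-2) = -½ - 8 = -17/2)
((P(-3 - 1*2) - 11*17) - 1240)² = ((-17/2 - 11*17) - 1240)² = ((-17/2 - 187) - 1240)² = (-391/2 - 1240)² = (-2871/2)² = 8242641/4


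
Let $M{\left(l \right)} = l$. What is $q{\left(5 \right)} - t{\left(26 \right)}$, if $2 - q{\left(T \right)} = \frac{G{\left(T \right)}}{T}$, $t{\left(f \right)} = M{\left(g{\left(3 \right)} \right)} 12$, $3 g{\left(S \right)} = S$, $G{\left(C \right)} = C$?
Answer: $-11$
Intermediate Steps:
$g{\left(S \right)} = \frac{S}{3}$
$t{\left(f \right)} = 12$ ($t{\left(f \right)} = \frac{1}{3} \cdot 3 \cdot 12 = 1 \cdot 12 = 12$)
$q{\left(T \right)} = 1$ ($q{\left(T \right)} = 2 - \frac{T}{T} = 2 - 1 = 1$)
$q{\left(5 \right)} - t{\left(26 \right)} = 1 - 12 = -11$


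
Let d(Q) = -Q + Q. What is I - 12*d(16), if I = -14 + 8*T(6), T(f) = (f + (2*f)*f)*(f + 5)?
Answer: 6850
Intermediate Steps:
d(Q) = 0
T(f) = (5 + f)*(f + 2*f**2) (T(f) = (f + 2*f**2)*(5 + f) = (5 + f)*(f + 2*f**2))
I = 6850 (I = -14 + 8*(6*(5 + 2*6**2 + 11*6)) = -14 + 8*(6*(5 + 2*36 + 66)) = -14 + 8*(6*(5 + 72 + 66)) = -14 + 8*(6*143) = -14 + 8*858 = -14 + 6864 = 6850)
I - 12*d(16) = 6850 - 12*0 = 6850 + 0 = 6850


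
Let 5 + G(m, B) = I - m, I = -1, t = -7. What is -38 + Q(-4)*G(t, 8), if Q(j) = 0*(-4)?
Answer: -38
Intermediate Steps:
Q(j) = 0
G(m, B) = -6 - m (G(m, B) = -5 + (-1 - m) = -6 - m)
-38 + Q(-4)*G(t, 8) = -38 + 0*(-6 - 1*(-7)) = -38 + 0*(-6 + 7) = -38 + 0*1 = -38 + 0 = -38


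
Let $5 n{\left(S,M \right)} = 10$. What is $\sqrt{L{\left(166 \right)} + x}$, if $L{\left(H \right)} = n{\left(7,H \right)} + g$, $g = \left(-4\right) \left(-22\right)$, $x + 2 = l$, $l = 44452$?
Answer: $2 \sqrt{11135} \approx 211.04$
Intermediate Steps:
$x = 44450$ ($x = -2 + 44452 = 44450$)
$g = 88$
$n{\left(S,M \right)} = 2$ ($n{\left(S,M \right)} = \frac{1}{5} \cdot 10 = 2$)
$L{\left(H \right)} = 90$ ($L{\left(H \right)} = 2 + 88 = 90$)
$\sqrt{L{\left(166 \right)} + x} = \sqrt{90 + 44450} = \sqrt{44540} = 2 \sqrt{11135}$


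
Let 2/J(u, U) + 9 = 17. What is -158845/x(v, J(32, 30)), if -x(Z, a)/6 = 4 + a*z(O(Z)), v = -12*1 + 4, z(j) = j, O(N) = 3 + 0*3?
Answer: 317690/57 ≈ 5573.5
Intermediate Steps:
O(N) = 3 (O(N) = 3 + 0 = 3)
J(u, U) = ¼ (J(u, U) = 2/(-9 + 17) = 2/8 = 2*(⅛) = ¼)
v = -8 (v = -12 + 4 = -8)
x(Z, a) = -24 - 18*a (x(Z, a) = -6*(4 + a*3) = -6*(4 + 3*a) = -24 - 18*a)
-158845/x(v, J(32, 30)) = -158845/(-24 - 18*¼) = -158845/(-24 - 9/2) = -158845/(-57/2) = -158845*(-2/57) = 317690/57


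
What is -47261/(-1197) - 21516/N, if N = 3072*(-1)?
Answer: 14245037/306432 ≈ 46.487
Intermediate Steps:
N = -3072
-47261/(-1197) - 21516/N = -47261/(-1197) - 21516/(-3072) = -47261*(-1/1197) - 21516*(-1/3072) = 47261/1197 + 1793/256 = 14245037/306432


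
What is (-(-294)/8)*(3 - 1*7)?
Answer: -147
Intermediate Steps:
(-(-294)/8)*(3 - 1*7) = (-(-294)/8)*(3 - 7) = -14*(-21/8)*(-4) = (147/4)*(-4) = -147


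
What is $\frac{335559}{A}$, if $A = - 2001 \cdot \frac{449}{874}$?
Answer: $- \frac{146566}{449} \approx -326.43$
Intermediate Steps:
$A = - \frac{39063}{38}$ ($A = - 2001 \cdot 449 \cdot \frac{1}{874} = \left(-2001\right) \frac{449}{874} = - \frac{39063}{38} \approx -1028.0$)
$\frac{335559}{A} = \frac{335559}{- \frac{39063}{38}} = 335559 \left(- \frac{38}{39063}\right) = - \frac{146566}{449}$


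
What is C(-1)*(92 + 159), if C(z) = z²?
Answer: 251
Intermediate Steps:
C(-1)*(92 + 159) = (-1)²*(92 + 159) = 1*251 = 251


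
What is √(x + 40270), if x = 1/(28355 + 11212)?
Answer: √521029730757/3597 ≈ 200.67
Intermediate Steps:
x = 1/39567 ≈ 2.5274e-5
√(x + 40270) = √(1/39567 + 40270) = √(1593363091/39567) = √521029730757/3597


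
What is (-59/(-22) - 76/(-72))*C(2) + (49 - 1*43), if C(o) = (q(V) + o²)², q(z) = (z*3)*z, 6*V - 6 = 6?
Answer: 95314/99 ≈ 962.77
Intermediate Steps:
V = 2 (V = 1 + (⅙)*6 = 1 + 1 = 2)
q(z) = 3*z² (q(z) = (3*z)*z = 3*z²)
C(o) = (12 + o²)² (C(o) = (3*2² + o²)² = (3*4 + o²)² = (12 + o²)²)
(-59/(-22) - 76/(-72))*C(2) + (49 - 1*43) = (-59/(-22) - 76/(-72))*(12 + 2²)² + (49 - 1*43) = (-59*(-1/22) - 76*(-1/72))*(12 + 4)² + (49 - 43) = (59/22 + 19/18)*16² + 6 = (370/99)*256 + 6 = 94720/99 + 6 = 95314/99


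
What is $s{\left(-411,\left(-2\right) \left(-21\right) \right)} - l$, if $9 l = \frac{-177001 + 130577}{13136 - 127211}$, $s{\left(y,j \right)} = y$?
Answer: $- \frac{422009849}{1026675} \approx -411.05$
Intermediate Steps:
$l = \frac{46424}{1026675}$ ($l = \frac{\left(-177001 + 130577\right) \frac{1}{13136 - 127211}}{9} = \frac{\left(-46424\right) \frac{1}{-114075}}{9} = \frac{\left(-46424\right) \left(- \frac{1}{114075}\right)}{9} = \frac{1}{9} \cdot \frac{46424}{114075} = \frac{46424}{1026675} \approx 0.045218$)
$s{\left(-411,\left(-2\right) \left(-21\right) \right)} - l = -411 - \frac{46424}{1026675} = - \frac{422009849}{1026675}$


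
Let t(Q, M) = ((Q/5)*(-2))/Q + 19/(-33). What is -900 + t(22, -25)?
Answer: -148661/165 ≈ -900.98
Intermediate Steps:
t(Q, M) = -161/165 (t(Q, M) = ((Q/5)*(-2))/Q + 19*(-1/33) = (-2*Q/5)/Q - 19/33 = -⅖ - 19/33 = -161/165)
-900 + t(22, -25) = -900 - 161/165 = -148661/165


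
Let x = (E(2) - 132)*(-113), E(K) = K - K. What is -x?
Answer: -14916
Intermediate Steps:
E(K) = 0
x = 14916 (x = (0 - 132)*(-113) = -132*(-113) = 14916)
-x = -1*14916 = -14916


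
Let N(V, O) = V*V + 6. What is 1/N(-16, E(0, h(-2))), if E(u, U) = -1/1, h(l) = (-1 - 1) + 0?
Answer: 1/262 ≈ 0.0038168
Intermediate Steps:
h(l) = -2 (h(l) = -2 + 0 = -2)
E(u, U) = -1 (E(u, U) = -1*1 = -1)
N(V, O) = 6 + V**2 (N(V, O) = V**2 + 6 = 6 + V**2)
1/N(-16, E(0, h(-2))) = 1/(6 + (-16)**2) = 1/(6 + 256) = 1/262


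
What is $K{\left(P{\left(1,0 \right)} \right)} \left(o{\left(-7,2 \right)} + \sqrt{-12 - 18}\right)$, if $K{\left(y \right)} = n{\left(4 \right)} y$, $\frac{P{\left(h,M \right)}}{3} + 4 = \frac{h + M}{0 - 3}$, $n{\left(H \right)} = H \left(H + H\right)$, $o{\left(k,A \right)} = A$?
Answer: $-832 - 416 i \sqrt{30} \approx -832.0 - 2278.5 i$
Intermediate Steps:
$n{\left(H \right)} = 2 H^{2}$ ($n{\left(H \right)} = H 2 H = 2 H^{2}$)
$P{\left(h,M \right)} = -12 - M - h$ ($P{\left(h,M \right)} = -12 + 3 \frac{h + M}{0 - 3} = -12 + 3 \frac{M + h}{-3} = -12 + 3 \left(M + h\right) \left(- \frac{1}{3}\right) = -12 + 3 \left(- \frac{M}{3} - \frac{h}{3}\right) = -12 - \left(M + h\right) = -12 - M - h$)
$K{\left(y \right)} = 32 y$ ($K{\left(y \right)} = 2 \cdot 4^{2} y = 2 \cdot 16 y = 32 y$)
$K{\left(P{\left(1,0 \right)} \right)} \left(o{\left(-7,2 \right)} + \sqrt{-12 - 18}\right) = 32 \left(-12 - 0 - 1\right) \left(2 + \sqrt{-12 - 18}\right) = 32 \left(-12 + 0 - 1\right) \left(2 + \sqrt{-30}\right) = 32 \left(-13\right) \left(2 + i \sqrt{30}\right) = - 416 \left(2 + i \sqrt{30}\right) = -832 - 416 i \sqrt{30}$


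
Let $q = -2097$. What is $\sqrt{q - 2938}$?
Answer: $i \sqrt{5035} \approx 70.958 i$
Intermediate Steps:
$\sqrt{q - 2938} = \sqrt{-2097 - 2938} = \sqrt{-5035} = i \sqrt{5035}$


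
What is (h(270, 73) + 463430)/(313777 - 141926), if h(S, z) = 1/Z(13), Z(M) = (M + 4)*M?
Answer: 102418031/37979071 ≈ 2.6967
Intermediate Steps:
Z(M) = M*(4 + M) (Z(M) = (4 + M)*M = M*(4 + M))
h(S, z) = 1/221 (h(S, z) = 1/(13*(4 + 13)) = 1/(13*17) = 1/221)
(h(270, 73) + 463430)/(313777 - 141926) = (1/221 + 463430)/(313777 - 141926) = (102418031/221)/171851 = (102418031/221)*(1/171851) = 102418031/37979071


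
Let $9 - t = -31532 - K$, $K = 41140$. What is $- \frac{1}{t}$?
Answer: $- \frac{1}{72681} \approx -1.3759 \cdot 10^{-5}$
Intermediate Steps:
$t = 72681$ ($t = 9 - \left(-31532 - 41140\right) = 9 - -72672 = 9 + 72672 = 72681$)
$- \frac{1}{t} = - \frac{1}{72681}$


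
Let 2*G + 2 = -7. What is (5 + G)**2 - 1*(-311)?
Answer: 1245/4 ≈ 311.25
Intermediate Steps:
G = -9/2 (G = -1 + (1/2)*(-7) = -1 - 7/2 = -9/2 ≈ -4.5000)
(5 + G)**2 - 1*(-311) = (5 - 9/2)**2 - 1*(-311) = (1/2)**2 + 311 = 1/4 + 311 = 1245/4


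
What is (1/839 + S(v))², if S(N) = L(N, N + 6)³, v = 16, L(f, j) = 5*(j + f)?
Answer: 33116583610910402001/703921 ≈ 4.7046e+13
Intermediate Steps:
L(f, j) = 5*f + 5*j (L(f, j) = 5*(f + j) = 5*f + 5*j)
S(N) = (30 + 10*N)³ (S(N) = (5*N + 5*(N + 6))³ = (5*N + 5*(6 + N))³ = (5*N + (30 + 5*N))³ = (30 + 10*N)³)
(1/839 + S(v))² = (1/839 + 1000*(3 + 16)³)² = (1/839 + 1000*19³)² = (1/839 + 1000*6859)² = (1/839 + 6859000)² = (5754701001/839)² = 33116583610910402001/703921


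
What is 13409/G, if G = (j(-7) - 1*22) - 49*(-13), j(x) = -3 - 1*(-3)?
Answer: 13409/615 ≈ 21.803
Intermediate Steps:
j(x) = 0 (j(x) = -3 + 3 = 0)
G = 615 (G = (0 - 1*22) - 49*(-13) = (0 - 22) + 637 = -22 + 637 = 615)
13409/G = 13409/615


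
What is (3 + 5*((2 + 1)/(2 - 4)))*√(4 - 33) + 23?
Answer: 23 - 9*I*√29/2 ≈ 23.0 - 24.233*I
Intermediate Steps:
(3 + 5*((2 + 1)/(2 - 4)))*√(4 - 33) + 23 = (3 + 5*(3/(-2)))*√(-29) + 23 = (3 + 5*(3*(-½)))*(I*√29) + 23 = (3 + 5*(-3/2))*(I*√29) + 23 = (3 - 15/2)*(I*√29) + 23 = -9*I*√29/2 + 23 = 23 - 9*I*√29/2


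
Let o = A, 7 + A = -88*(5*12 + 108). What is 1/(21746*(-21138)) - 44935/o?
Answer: 20655134293589/6798933827868 ≈ 3.0380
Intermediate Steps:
A = -14791 (A = -7 - 88*(5*12 + 108) = -7 - 88*(60 + 108) = -7 - 88*168 = -7 - 14784 = -14791)
o = -14791
1/(21746*(-21138)) - 44935/o = 1/(21746*(-21138)) - 44935/(-14791) = (1/21746)*(-1/21138) - 44935*(-1/14791) = -1/459666948 + 44935/14791 = 20655134293589/6798933827868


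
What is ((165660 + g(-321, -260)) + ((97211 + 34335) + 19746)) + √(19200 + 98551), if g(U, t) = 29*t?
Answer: 309412 + √117751 ≈ 3.0976e+5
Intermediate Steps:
((165660 + g(-321, -260)) + ((97211 + 34335) + 19746)) + √(19200 + 98551) = ((165660 + 29*(-260)) + ((97211 + 34335) + 19746)) + √(19200 + 98551) = ((165660 - 7540) + (131546 + 19746)) + √117751 = (158120 + 151292) + √117751 = 309412 + √117751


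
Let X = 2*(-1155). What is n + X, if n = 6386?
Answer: 4076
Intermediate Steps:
X = -2310
n + X = 6386 - 2310 = 4076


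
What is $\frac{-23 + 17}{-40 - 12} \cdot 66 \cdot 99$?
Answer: $\frac{9801}{13} \approx 753.92$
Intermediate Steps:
$\frac{-23 + 17}{-40 - 12} \cdot 66 \cdot 99 = - \frac{6}{-52} \cdot 66 \cdot 99 = \left(-6\right) \left(- \frac{1}{52}\right) 66 \cdot 99 = \frac{3}{26} \cdot 66 \cdot 99 = \frac{99}{13} \cdot 99 = \frac{9801}{13}$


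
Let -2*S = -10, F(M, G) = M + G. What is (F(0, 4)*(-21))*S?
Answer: -420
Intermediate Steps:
F(M, G) = G + M
S = 5 (S = -1/2*(-10) = 5)
(F(0, 4)*(-21))*S = ((4 + 0)*(-21))*5 = (4*(-21))*5 = -84*5 = -420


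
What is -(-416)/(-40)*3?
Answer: -156/5 ≈ -31.200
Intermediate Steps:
-(-416)/(-40)*3 = -(-416)*(-1)/40*3 = -32*13/40*3 = -52/5*3 = -156/5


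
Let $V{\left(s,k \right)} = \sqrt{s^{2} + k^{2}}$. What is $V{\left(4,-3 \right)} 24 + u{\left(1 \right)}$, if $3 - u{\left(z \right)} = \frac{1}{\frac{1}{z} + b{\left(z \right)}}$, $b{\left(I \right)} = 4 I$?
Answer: $\frac{614}{5} \approx 122.8$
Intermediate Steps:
$V{\left(s,k \right)} = \sqrt{k^{2} + s^{2}}$
$u{\left(z \right)} = 3 - \frac{1}{\frac{1}{z} + 4 z}$
$V{\left(4,-3 \right)} 24 + u{\left(1 \right)} = \sqrt{\left(-3\right)^{2} + 4^{2}} \cdot 24 + \frac{3 - 1 + 12 \cdot 1^{2}}{1 + 4 \cdot 1^{2}} = \sqrt{9 + 16} \cdot 24 + \frac{3 - 1 + 12 \cdot 1}{1 + 4 \cdot 1} = \sqrt{25} \cdot 24 + \frac{3 - 1 + 12}{1 + 4} = 5 \cdot 24 + \frac{1}{5} \cdot 14 = 120 + \frac{1}{5} \cdot 14 = 120 + \frac{14}{5} = \frac{614}{5}$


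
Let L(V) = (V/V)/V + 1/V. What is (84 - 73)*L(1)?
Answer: 22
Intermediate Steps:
L(V) = 2/V (L(V) = 1/V + 1/V = 2/V)
(84 - 73)*L(1) = (84 - 73)*(2/1) = 11*(2*1) = 11*2 = 22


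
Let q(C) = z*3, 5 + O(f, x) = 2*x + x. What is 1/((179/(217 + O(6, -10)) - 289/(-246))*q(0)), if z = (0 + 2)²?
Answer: 3731/96632 ≈ 0.038610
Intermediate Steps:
O(f, x) = -5 + 3*x (O(f, x) = -5 + (2*x + x) = -5 + 3*x)
z = 4 (z = 2² = 4)
q(C) = 12 (q(C) = 4*3 = 12)
1/((179/(217 + O(6, -10)) - 289/(-246))*q(0)) = 1/((179/(217 + (-5 + 3*(-10))) - 289/(-246))*12) = 1/((179/(217 + (-5 - 30)) - 289*(-1/246))*12) = 1/((179/(217 - 35) + 289/246)*12) = 1/((179/182 + 289/246)*12) = 1/((24158/11193)*12) = 1/(96632/3731) = 3731/96632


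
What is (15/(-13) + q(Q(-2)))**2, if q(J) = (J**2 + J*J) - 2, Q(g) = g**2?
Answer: 140625/169 ≈ 832.10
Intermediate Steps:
q(J) = -2 + 2*J**2 (q(J) = (J**2 + J**2) - 2 = 2*J**2 - 2 = -2 + 2*J**2)
(15/(-13) + q(Q(-2)))**2 = (15/(-13) + (-2 + 2*((-2)**2)**2))**2 = (15*(-1/13) + (-2 + 2*4**2))**2 = (-15/13 + (-2 + 2*16))**2 = (-15/13 + (-2 + 32))**2 = (-15/13 + 30)**2 = (375/13)**2 = 140625/169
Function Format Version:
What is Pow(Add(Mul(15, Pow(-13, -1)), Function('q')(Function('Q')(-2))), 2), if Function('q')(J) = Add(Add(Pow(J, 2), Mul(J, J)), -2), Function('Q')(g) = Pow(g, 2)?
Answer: Rational(140625, 169) ≈ 832.10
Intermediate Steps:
Function('q')(J) = Add(-2, Mul(2, Pow(J, 2))) (Function('q')(J) = Add(Add(Pow(J, 2), Pow(J, 2)), -2) = Add(Mul(2, Pow(J, 2)), -2) = Add(-2, Mul(2, Pow(J, 2))))
Pow(Add(Mul(15, Pow(-13, -1)), Function('q')(Function('Q')(-2))), 2) = Pow(Add(Mul(15, Pow(-13, -1)), Add(-2, Mul(2, Pow(Pow(-2, 2), 2)))), 2) = Pow(Add(Mul(15, Rational(-1, 13)), Add(-2, Mul(2, Pow(4, 2)))), 2) = Pow(Add(Rational(-15, 13), Add(-2, Mul(2, 16))), 2) = Pow(Add(Rational(-15, 13), Add(-2, 32)), 2) = Pow(Add(Rational(-15, 13), 30), 2) = Pow(Rational(375, 13), 2) = Rational(140625, 169)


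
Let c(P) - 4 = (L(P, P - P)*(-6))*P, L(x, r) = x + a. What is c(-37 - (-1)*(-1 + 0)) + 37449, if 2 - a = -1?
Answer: 29473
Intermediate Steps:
a = 3 (a = 2 - 1*(-1) = 2 + 1 = 3)
L(x, r) = 3 + x (L(x, r) = x + 3 = 3 + x)
c(P) = 4 + P*(-18 - 6*P) (c(P) = 4 + ((3 + P)*(-6))*P = 4 + (-18 - 6*P)*P = 4 + P*(-18 - 6*P))
c(-37 - (-1)*(-1 + 0)) + 37449 = (4 - 6*(-37 - (-1)*(-1 + 0))*(3 + (-37 - (-1)*(-1 + 0)))) + 37449 = (4 - 6*(-37 - (-1)*(-1))*(3 + (-37 - (-1)*(-1)))) + 37449 = (4 - 6*(-37 - 1*1)*(3 + (-37 - 1*1))) + 37449 = (4 - 6*(-37 - 1)*(3 + (-37 - 1))) + 37449 = (4 - 6*(-38)*(3 - 38)) + 37449 = (4 - 6*(-38)*(-35)) + 37449 = (4 - 7980) + 37449 = -7976 + 37449 = 29473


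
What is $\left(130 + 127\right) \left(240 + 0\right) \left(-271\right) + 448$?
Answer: $-16714832$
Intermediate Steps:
$\left(130 + 127\right) \left(240 + 0\right) \left(-271\right) + 448 = 257 \cdot 240 \left(-271\right) + 448 = 61680 \left(-271\right) + 448 = -16715280 + 448 = -16714832$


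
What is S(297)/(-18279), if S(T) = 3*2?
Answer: -2/6093 ≈ -0.00032825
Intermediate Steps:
S(T) = 6
S(297)/(-18279) = 6/(-18279) = 6*(-1/18279) = -2/6093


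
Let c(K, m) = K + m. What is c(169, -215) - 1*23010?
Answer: -23056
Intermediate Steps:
c(169, -215) - 1*23010 = (169 - 215) - 1*23010 = -46 - 23010 = -23056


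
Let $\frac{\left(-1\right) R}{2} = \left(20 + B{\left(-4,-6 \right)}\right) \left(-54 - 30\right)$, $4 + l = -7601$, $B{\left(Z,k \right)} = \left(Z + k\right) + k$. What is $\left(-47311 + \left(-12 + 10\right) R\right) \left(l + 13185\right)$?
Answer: $-271494900$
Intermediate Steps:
$B{\left(Z,k \right)} = Z + 2 k$
$l = -7605$ ($l = -4 - 7601 = -7605$)
$R = 672$ ($R = - 2 \left(20 + \left(-4 + 2 \left(-6\right)\right)\right) \left(-54 - 30\right) = - 2 \left(20 - 16\right) \left(-84\right) = - 2 \cdot 4 \left(-84\right) = \left(-2\right) \left(-336\right) = 672$)
$\left(-47311 + \left(-12 + 10\right) R\right) \left(l + 13185\right) = \left(-47311 + \left(-12 + 10\right) 672\right) \left(-7605 + 13185\right) = \left(-47311 - 1344\right) 5580 = \left(-48655\right) 5580 = -271494900$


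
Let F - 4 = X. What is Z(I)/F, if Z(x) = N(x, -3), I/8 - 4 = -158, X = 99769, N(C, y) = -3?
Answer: -3/99773 ≈ -3.0068e-5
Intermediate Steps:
I = -1232 (I = 32 + 8*(-158) = 32 - 1264 = -1232)
Z(x) = -3
F = 99773 (F = 4 + 99769 = 99773)
Z(I)/F = -3/99773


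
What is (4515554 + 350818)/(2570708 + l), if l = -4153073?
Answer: -1622124/527455 ≈ -3.0754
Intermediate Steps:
(4515554 + 350818)/(2570708 + l) = (4515554 + 350818)/(2570708 - 4153073) = 4866372/(-1582365) = 4866372*(-1/1582365) = -1622124/527455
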